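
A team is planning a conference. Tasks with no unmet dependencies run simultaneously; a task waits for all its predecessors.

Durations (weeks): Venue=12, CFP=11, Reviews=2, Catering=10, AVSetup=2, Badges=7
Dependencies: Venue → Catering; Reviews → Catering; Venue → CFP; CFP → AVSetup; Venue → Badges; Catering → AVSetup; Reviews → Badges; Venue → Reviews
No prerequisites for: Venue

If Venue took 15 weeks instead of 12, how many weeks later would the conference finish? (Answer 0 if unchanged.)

The binding path is Venue→Reviews→Catering→AVSetup = 12+2+10+2 = 26; finish at 26 weeks.
Venue is on the critical path; changing it to 15 makes that path 29 weeks.
That remains the longest chain; total 29 weeks.
Change in finish: 29 − 26 = +3 weeks.

3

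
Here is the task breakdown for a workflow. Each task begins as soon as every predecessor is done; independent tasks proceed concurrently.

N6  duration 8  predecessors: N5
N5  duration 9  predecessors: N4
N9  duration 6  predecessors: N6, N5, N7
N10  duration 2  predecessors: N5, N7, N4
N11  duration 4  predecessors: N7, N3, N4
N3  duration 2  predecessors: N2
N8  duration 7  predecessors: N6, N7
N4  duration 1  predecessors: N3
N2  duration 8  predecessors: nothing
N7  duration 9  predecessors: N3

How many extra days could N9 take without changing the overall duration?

1

The longest chain is N2→N3→N4→N5→N6→N8 = 8+2+1+9+8+7 = 35; overall finish 35 days.
N9 finishes as early as 34 and must finish by 35.
Slack of N9 = 29 − 28 = 1 day.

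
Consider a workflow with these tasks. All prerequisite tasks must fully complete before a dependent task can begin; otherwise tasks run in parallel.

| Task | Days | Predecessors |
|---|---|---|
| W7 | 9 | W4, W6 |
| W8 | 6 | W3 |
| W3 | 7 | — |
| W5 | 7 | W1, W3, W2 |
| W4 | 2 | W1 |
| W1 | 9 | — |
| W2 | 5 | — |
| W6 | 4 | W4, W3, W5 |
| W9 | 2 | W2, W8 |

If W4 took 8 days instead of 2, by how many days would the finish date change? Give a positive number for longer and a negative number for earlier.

Actual critical path: W1→W5→W6→W7 = 9+7+4+9 = 29 ⇒ 29 days.
W4 is off the critical path — its longest chain is 24 days, giving 5 of slack.
New critical path: W1→W4→W6→W7 = 9+8+4+9 = 30 ⇒ 30 days.
Change in finish: 30 − 29 = +1 days.

1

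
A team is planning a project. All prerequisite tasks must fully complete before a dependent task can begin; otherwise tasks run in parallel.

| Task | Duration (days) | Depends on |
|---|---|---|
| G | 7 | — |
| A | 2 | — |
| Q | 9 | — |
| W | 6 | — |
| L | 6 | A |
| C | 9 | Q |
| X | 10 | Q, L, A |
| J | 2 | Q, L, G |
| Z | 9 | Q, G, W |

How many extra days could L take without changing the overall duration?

1

Q→X = 9+10 = 19 sets the makespan at 19 days.
L finishes as early as 8 and must finish by 9.
So L can slip 9 − 8 = 1 day.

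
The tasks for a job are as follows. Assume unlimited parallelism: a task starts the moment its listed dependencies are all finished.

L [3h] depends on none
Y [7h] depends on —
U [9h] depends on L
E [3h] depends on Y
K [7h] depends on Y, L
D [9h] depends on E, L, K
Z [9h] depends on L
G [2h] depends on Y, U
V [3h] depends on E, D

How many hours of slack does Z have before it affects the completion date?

14

The longest chain is Y→K→D→V = 7+7+9+3 = 26; overall finish 26 hours.
Z finishes as early as 12 and must finish by 26.
So Z can slip 26 − 12 = 14 hours.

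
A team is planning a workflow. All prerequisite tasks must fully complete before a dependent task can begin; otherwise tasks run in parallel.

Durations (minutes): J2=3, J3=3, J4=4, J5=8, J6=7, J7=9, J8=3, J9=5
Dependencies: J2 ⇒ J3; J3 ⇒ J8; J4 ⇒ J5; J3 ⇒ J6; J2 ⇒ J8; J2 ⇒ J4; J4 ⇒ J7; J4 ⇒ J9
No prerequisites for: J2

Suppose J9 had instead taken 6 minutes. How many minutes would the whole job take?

16

Critical path before the change: J2→J4→J7 = 3+4+9 = 16 giving 16 minutes.
The longest path through J9 is only 12 minutes, so J9 has float 4.
No other chain overtakes it, so the finish is 16 minutes.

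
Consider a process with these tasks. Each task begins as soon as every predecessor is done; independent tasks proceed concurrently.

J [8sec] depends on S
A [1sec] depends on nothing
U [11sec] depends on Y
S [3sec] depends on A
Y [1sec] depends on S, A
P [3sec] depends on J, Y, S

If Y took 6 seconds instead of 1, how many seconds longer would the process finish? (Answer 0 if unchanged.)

As given, the longest chain is A→S→Y→U = 1+3+1+11 = 16, so the finish is 16 seconds.
Y is on the critical path; changing it to 6 makes that path 21 seconds.
No other chain overtakes it, so the finish is 21 seconds.
Change in finish: 21 − 16 = +5 seconds.

5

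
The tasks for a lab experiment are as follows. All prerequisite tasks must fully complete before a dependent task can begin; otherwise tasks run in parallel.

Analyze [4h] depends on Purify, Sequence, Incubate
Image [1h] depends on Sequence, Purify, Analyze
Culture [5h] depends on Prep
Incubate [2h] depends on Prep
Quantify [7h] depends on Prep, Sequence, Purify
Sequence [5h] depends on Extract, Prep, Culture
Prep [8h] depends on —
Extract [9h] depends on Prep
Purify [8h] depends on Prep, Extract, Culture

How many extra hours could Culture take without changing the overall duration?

Prep→Extract→Purify→Quantify = 8+9+8+7 = 32 sets the makespan at 32 hours.
Culture finishes as early as 13 and must finish by 17.
Slack of Culture = 12 − 8 = 4 hours.

4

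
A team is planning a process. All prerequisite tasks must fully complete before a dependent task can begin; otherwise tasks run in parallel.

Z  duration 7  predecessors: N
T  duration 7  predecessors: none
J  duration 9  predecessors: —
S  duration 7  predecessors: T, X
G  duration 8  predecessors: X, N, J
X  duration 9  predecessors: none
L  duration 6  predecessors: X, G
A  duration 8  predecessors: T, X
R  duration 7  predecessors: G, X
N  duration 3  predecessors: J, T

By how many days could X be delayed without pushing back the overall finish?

3

Critical path: J→N→G→R = 9+3+8+7 = 27, so the finish is 27 days.
Longest path through X: 24 days (earliest finish 9, latest finish 12).
So X can slip 12 − 9 = 3 days.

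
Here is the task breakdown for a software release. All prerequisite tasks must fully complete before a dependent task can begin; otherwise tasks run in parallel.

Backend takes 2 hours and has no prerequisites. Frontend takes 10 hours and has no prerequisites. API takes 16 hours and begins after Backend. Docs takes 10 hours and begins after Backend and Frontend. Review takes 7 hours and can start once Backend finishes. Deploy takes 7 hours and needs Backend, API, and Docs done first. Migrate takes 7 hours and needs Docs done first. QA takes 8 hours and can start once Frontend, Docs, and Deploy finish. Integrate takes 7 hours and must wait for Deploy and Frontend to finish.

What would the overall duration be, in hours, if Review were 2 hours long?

35

Actual critical path: Frontend→Docs→Deploy→QA = 10+10+7+8 = 35 ⇒ 35 hours.
Review has 26 hours of float (longest path through it is 9).
The critical path is still Frontend→Docs→Deploy→QA; finish is now 35 hours.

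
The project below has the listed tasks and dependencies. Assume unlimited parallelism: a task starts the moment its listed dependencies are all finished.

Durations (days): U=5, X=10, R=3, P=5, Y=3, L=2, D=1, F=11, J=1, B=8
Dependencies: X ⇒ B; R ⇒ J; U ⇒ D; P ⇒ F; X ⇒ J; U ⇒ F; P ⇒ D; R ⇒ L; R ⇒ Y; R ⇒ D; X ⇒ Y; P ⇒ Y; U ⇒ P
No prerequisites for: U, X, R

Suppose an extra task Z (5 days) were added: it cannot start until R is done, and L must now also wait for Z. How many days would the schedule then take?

Originally the schedule takes 21 days.
With Z inserted, L now waits for max(R, Z).
New critical path: U→P→F = 5+5+11 = 21 ⇒ 21 days.

21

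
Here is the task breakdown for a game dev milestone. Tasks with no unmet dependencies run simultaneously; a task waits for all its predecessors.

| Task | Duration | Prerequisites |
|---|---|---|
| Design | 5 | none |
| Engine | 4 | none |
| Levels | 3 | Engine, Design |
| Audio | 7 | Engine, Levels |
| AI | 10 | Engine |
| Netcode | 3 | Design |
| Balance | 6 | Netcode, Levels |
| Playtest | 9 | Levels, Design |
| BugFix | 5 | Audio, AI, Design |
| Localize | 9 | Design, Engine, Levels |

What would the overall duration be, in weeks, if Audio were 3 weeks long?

19

Critical path before the change: Design→Levels→Audio→BugFix = 5+3+7+5 = 20 giving 20 weeks.
Audio is on the critical path; changing it to 3 makes that path 16 weeks.
The binding chain switches to Engine→AI→BugFix = 4+10+5 = 19; finish 19 weeks.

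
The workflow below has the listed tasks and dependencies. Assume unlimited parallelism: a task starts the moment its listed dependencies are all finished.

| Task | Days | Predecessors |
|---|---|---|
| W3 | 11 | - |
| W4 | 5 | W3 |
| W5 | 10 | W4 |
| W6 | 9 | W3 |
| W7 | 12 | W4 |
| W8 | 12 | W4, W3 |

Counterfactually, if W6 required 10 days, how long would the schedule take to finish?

The binding path is W3→W4→W7 = 11+5+12 = 28; finish at 28 days.
W6 is off the critical path — its longest chain is 20 days, giving 8 of slack.
No other chain overtakes it, so the finish is 28 days.

28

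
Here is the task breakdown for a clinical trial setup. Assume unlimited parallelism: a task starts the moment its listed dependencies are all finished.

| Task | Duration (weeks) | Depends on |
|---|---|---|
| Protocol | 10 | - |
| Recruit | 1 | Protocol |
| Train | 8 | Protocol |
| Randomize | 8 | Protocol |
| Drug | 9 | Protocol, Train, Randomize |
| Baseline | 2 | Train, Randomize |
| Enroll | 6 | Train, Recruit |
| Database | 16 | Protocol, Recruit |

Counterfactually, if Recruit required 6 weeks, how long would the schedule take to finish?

32

Baseline: Protocol→Recruit→Database = 10+1+16 = 27 → 27 weeks.
Since Recruit is critical, the +5 change carries straight to that chain (now 32 weeks).
No other chain overtakes it, so the finish is 32 weeks.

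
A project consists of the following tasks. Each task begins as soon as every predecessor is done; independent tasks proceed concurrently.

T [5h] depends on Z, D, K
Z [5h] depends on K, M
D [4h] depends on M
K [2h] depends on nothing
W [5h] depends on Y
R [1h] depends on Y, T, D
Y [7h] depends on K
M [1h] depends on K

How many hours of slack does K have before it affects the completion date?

K→M→Z→T→R = 2+1+5+5+1 = 14 sets the makespan at 14 hours.
K finishes as early as 2 and must finish by 2.
So K can slip 2 − 2 = 0 hours.

0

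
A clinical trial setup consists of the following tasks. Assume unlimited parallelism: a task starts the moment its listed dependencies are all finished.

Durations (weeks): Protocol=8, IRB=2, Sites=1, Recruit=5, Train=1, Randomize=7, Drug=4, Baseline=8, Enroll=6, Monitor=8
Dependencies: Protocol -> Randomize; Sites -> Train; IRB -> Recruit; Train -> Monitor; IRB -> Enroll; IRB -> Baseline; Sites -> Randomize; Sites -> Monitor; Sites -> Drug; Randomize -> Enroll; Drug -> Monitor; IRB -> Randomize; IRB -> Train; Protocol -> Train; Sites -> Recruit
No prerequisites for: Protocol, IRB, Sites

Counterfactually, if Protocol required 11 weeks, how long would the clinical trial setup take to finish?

Critical path before the change: Protocol→Randomize→Enroll = 8+7+6 = 21 giving 21 weeks.
Protocol lies on that path, so at 11 weeks the path becomes 24 weeks.
That remains the longest chain; total 24 weeks.

24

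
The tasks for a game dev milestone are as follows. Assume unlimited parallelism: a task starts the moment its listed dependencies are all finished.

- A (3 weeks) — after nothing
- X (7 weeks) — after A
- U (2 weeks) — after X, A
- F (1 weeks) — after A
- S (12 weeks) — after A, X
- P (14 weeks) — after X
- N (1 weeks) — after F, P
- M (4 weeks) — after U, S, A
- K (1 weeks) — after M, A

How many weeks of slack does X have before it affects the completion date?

0

Critical path: A→X→S→M→K = 3+7+12+4+1 = 27, so the finish is 27 weeks.
The longest chain containing X totals 27 weeks.
So X can slip 10 − 10 = 0 weeks.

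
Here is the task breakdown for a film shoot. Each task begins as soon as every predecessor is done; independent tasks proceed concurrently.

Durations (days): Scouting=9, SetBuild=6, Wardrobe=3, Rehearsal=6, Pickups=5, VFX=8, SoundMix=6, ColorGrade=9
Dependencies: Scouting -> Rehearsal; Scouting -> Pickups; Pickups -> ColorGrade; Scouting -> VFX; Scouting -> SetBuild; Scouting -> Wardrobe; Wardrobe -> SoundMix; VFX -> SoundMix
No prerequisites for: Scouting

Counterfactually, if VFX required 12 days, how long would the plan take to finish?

27

Baseline: Scouting→VFX→SoundMix = 9+8+6 = 23 → 23 days.
VFX lies on that path, so at 12 days the path becomes 27 days.
No other chain overtakes it, so the finish is 27 days.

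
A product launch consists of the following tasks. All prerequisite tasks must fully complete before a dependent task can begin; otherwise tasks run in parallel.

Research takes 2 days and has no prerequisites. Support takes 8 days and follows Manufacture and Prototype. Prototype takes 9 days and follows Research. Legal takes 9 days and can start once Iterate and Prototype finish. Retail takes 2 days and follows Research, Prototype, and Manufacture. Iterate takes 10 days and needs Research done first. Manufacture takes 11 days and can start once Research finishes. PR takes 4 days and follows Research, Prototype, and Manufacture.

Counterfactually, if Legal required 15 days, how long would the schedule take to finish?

As given, the longest chain is Research→Iterate→Legal = 2+10+9 = 21, so the finish is 21 days.
Legal lies on that path, so at 15 days the path becomes 27 days.
No other chain overtakes it, so the finish is 27 days.

27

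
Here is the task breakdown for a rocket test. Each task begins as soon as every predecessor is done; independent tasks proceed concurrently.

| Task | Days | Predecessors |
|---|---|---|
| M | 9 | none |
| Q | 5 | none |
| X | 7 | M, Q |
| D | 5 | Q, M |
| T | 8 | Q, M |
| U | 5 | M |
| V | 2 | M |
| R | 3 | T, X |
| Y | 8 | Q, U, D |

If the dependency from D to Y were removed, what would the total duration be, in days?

22

With the dependency in place, M→D→Y = 9+5+8 = 22 sets the finish at 22 days.
Dropping D→Y doesn't change Y's earliest start (14); another predecessor still binds.
The longest chain is now M→U→Y = 9+5+8 = 22, so the project takes 22 days.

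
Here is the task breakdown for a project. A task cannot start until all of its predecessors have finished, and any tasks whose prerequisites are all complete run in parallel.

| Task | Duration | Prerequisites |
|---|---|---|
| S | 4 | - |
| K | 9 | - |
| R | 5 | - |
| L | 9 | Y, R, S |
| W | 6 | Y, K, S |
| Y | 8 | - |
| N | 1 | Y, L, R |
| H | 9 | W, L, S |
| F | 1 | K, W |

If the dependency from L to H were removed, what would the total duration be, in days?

24

Before: longest chain Y→L→H = 8+9+9 = 26, finish 26.
Without L→H, H's earliest start moves from 17 to 15.
The longest chain is now K→W→H = 9+6+9 = 24, so the job takes 24 days.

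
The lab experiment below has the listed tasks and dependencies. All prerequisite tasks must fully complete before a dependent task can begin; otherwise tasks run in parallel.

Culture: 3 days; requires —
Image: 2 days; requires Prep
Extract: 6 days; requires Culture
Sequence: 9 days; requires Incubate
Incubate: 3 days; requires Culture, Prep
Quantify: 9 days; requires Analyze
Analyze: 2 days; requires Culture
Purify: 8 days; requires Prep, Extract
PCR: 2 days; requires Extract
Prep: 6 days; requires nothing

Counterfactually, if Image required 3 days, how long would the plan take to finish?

The binding path is Prep→Incubate→Sequence = 6+3+9 = 18; finish at 18 days.
Image is off the critical path — its longest chain is 8 days, giving 10 of slack.
No other chain overtakes it, so the finish is 18 days.

18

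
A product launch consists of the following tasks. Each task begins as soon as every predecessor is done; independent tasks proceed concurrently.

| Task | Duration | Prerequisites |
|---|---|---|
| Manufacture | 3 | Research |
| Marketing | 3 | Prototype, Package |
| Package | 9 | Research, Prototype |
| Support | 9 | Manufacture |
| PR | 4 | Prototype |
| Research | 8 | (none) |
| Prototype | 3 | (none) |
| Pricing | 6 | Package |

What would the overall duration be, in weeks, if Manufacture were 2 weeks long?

As given, the longest chain is Research→Package→Pricing = 8+9+6 = 23, so the finish is 23 weeks.
The longest path through Manufacture is only 20 weeks, so Manufacture has float 3.
That remains the longest chain; total 23 weeks.

23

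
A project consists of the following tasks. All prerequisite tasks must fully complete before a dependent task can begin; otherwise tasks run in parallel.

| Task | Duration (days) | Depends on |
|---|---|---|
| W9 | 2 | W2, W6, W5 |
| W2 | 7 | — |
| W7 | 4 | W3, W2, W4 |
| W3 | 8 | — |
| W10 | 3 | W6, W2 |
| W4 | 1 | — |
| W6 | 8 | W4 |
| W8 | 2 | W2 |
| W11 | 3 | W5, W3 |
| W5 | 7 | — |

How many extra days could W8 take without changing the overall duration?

3

W3→W7 = 8+4 = 12 sets the makespan at 12 days.
Longest path through W8: 9 days (earliest finish 9, latest finish 12).
Slack of W8 = 10 − 7 = 3 days.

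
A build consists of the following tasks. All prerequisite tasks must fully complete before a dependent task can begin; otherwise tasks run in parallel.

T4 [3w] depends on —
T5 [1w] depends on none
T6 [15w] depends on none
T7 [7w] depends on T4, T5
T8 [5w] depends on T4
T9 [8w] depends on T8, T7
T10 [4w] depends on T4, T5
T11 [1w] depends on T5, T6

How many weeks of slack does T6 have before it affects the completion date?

The longest chain is T4→T7→T9 = 3+7+8 = 18; overall finish 18 weeks.
The longest chain containing T6 totals 16 weeks.
Float = 18 − 16 = 2.

2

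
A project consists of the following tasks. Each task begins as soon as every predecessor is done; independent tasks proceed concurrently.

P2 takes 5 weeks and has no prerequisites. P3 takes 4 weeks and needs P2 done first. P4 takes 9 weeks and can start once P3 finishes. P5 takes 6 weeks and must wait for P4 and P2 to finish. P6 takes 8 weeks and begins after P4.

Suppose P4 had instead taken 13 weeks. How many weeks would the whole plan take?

Actual critical path: P2→P3→P4→P6 = 5+4+9+8 = 26 ⇒ 26 weeks.
P4 lies on that path, so at 13 weeks the path becomes 30 weeks.
The critical path is still P2→P3→P4→P6; finish is now 30 weeks.

30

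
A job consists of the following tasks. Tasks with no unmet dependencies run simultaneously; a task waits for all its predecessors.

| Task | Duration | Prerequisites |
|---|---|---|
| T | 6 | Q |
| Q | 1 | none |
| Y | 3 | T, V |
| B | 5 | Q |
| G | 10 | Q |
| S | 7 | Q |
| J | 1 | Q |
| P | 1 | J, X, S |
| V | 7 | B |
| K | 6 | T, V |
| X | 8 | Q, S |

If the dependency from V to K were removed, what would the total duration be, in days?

17

With the dependency in place, Q→B→V→K = 1+5+7+6 = 19 sets the finish at 19 days.
Without V→K, K's earliest start moves from 13 to 7.
The longest chain is now Q→S→X→P = 1+7+8+1 = 17, so the job takes 17 days.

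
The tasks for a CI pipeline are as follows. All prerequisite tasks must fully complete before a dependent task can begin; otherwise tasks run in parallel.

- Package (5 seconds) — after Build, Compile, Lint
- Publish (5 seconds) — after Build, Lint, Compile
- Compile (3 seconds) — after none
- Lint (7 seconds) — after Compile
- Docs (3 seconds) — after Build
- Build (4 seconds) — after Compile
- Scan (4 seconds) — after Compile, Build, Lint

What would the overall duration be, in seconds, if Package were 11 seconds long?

The binding path is Compile→Lint→Package = 3+7+5 = 15; finish at 15 seconds.
Since Package is critical, the +6 change carries straight to that chain (now 21 seconds).
No other chain overtakes it, so the finish is 21 seconds.

21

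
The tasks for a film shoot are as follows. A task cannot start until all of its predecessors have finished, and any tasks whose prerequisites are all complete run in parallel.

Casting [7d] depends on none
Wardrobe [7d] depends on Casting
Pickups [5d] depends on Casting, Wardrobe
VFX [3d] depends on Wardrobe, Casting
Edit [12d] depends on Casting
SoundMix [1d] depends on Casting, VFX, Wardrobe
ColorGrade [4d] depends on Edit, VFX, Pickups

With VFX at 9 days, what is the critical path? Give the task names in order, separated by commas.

Casting, Wardrobe, VFX, ColorGrade

Baseline: Casting→Wardrobe→Pickups→ColorGrade = 7+7+5+4 = 23 → 23 days.
VFX has 2 days of float (longest path through it is 21).
The binding chain switches to Casting→Wardrobe→VFX→ColorGrade = 7+7+9+4 = 27; finish 27 days.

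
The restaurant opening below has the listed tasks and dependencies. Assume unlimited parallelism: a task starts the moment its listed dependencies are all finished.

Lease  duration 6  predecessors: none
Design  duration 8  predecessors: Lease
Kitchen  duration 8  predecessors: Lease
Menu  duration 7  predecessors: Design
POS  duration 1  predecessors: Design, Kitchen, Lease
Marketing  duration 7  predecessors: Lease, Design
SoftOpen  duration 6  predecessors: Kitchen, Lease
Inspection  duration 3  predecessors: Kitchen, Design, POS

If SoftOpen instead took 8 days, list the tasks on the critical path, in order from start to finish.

Critical path before the change: Lease→Design→Menu = 6+8+7 = 21 giving 21 days.
SoftOpen has 1 day of float (longest path through it is 20).
New critical path: Lease→Kitchen→SoftOpen = 6+8+8 = 22 ⇒ 22 days.

Lease, Kitchen, SoftOpen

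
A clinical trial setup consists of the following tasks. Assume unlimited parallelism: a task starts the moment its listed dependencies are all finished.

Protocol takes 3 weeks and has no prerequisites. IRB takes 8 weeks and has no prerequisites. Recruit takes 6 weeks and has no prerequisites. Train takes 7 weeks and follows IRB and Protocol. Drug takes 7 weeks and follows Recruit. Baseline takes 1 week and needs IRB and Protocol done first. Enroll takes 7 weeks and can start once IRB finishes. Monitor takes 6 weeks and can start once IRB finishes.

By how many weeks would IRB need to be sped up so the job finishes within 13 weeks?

2

Current finish: 15 weeks; target: 13.
IRB is on every critical path, so each week cut from IRB cuts the finish by one (this holds down to a finish of 13).
Need 15 − 13 = 2 weeks off IRB → IRB becomes 6 weeks, finish becomes 13.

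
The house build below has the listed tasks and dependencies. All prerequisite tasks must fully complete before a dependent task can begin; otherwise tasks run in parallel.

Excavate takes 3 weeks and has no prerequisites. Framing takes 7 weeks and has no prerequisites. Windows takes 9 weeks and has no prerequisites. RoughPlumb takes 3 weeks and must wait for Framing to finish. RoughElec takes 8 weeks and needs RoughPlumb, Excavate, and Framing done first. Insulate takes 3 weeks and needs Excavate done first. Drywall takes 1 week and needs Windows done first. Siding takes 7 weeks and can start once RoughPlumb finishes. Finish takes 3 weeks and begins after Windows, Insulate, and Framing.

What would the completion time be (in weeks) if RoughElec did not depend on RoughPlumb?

With the dependency in place, Framing→RoughPlumb→RoughElec = 7+3+8 = 18 sets the finish at 18 weeks.
Without RoughPlumb→RoughElec, RoughElec's earliest start moves from 10 to 7.
After: Framing→RoughPlumb→Siding = 7+3+7 = 17 → 17 weeks.

17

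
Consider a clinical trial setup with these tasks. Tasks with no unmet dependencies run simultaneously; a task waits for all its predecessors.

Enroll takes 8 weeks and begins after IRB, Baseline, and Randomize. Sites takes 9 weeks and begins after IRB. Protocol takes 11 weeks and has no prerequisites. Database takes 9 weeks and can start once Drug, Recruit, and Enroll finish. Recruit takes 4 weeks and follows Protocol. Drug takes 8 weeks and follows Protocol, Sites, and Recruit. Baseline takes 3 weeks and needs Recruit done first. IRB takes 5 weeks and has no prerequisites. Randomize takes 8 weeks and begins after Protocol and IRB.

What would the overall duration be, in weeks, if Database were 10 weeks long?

Baseline: Protocol→Randomize→Enroll→Database = 11+8+8+9 = 36 → 36 weeks.
Since Database is critical, the +1 change carries straight to that chain (now 37 weeks).
The critical path is still Protocol→Randomize→Enroll→Database; finish is now 37 weeks.

37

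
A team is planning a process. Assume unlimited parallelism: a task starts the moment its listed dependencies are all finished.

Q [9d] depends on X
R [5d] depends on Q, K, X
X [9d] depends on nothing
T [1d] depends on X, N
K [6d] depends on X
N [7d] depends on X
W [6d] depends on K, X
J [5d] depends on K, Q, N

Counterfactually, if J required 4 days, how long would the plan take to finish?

23

Actual critical path: X→Q→J = 9+9+5 = 23 ⇒ 23 days.
J is on the critical path; changing it to 4 makes that path 22 days.
New critical path: X→Q→R = 9+9+5 = 23 ⇒ 23 days.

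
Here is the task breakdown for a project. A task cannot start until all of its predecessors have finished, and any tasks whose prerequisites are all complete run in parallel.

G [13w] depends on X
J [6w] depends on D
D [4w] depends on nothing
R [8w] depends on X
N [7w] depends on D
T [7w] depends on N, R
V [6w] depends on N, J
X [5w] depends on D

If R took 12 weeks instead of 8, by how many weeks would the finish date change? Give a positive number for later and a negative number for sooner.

The binding path is D→X→R→T = 4+5+8+7 = 24; finish at 24 weeks.
R is on the critical path; changing it to 12 makes that path 28 weeks.
The critical path is still D→X→R→T; finish is now 28 weeks.
Change in finish: 28 − 24 = +4 weeks.

4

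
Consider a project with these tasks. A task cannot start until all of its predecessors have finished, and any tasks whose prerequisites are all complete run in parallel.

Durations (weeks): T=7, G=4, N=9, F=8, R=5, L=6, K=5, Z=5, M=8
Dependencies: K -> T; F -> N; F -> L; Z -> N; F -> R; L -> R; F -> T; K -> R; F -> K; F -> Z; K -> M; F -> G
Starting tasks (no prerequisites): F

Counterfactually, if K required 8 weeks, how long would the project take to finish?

The binding path is F→Z→N = 8+5+9 = 22; finish at 22 weeks.
The longest path through K is only 21 weeks, so K has float 1.
New critical path: F→K→M = 8+8+8 = 24 ⇒ 24 weeks.

24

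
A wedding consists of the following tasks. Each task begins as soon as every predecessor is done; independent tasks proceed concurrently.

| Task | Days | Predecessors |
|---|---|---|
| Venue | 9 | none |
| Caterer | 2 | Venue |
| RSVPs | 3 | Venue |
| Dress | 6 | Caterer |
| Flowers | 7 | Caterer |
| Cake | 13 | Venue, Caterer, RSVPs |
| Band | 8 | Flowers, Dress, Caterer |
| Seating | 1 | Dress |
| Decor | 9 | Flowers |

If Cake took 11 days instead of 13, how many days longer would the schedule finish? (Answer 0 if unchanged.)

Critical path before the change: Venue→Caterer→Flowers→Decor = 9+2+7+9 = 27 giving 27 days.
Cake is off the critical path — its longest chain is 25 days, giving 2 of slack.
No other chain overtakes it, so the finish is 27 days.
Change in finish: 27 − 27 = +0 days.

0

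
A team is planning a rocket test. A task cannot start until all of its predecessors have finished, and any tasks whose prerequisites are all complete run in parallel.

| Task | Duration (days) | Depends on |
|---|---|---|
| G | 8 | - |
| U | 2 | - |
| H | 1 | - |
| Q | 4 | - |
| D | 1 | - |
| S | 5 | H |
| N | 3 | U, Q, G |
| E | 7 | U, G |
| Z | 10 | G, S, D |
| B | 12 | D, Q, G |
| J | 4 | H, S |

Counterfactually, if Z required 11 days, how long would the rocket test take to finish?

Critical path before the change: G→B = 8+12 = 20 giving 20 days.
The longest path through Z is only 18 days, so Z has float 2.
That remains the longest chain; total 20 days.

20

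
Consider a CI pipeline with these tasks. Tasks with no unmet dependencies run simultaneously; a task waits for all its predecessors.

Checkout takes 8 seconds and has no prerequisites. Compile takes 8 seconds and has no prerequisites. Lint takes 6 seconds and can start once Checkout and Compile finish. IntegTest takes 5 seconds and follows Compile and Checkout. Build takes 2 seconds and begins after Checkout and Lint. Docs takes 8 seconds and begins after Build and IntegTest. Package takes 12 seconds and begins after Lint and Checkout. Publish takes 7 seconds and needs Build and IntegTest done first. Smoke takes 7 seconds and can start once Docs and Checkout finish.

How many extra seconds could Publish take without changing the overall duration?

8

Checkout→Lint→Build→Docs→Smoke = 8+6+2+8+7 = 31 sets the makespan at 31 seconds.
Publish finishes as early as 23 and must finish by 31.
Slack of Publish = 24 − 16 = 8 seconds.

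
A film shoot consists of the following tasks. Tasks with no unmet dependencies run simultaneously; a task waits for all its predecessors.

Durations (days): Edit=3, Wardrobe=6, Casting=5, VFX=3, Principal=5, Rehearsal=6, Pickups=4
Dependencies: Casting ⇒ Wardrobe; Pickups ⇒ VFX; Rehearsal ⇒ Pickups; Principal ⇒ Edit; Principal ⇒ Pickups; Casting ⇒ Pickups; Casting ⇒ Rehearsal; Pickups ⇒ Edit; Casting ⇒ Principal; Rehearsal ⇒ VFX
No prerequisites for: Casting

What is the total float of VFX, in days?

0

Critical path: Casting→Rehearsal→Pickups→VFX = 5+6+4+3 = 18, so the finish is 18 days.
The longest chain containing VFX totals 18 days.
So VFX can slip 18 − 18 = 0 days.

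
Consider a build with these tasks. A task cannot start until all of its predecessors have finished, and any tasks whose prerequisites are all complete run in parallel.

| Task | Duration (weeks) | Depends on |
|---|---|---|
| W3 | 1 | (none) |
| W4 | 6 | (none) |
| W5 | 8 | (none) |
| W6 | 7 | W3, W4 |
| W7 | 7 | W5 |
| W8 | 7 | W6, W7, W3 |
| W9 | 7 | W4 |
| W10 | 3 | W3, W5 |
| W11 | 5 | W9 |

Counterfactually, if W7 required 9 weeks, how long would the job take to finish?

The binding path is W5→W7→W8 = 8+7+7 = 22; finish at 22 weeks.
Since W7 is critical, the +2 change carries straight to that chain (now 24 weeks).
No other chain overtakes it, so the finish is 24 weeks.

24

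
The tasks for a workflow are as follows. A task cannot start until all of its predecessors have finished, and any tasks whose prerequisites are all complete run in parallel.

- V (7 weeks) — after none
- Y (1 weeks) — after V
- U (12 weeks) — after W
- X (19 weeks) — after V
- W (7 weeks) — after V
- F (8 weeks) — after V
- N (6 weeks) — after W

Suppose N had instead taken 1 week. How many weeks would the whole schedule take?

Baseline: V→X = 7+19 = 26 → 26 weeks.
N has 6 weeks of float (longest path through it is 20).
The critical path is still V→X; finish is now 26 weeks.

26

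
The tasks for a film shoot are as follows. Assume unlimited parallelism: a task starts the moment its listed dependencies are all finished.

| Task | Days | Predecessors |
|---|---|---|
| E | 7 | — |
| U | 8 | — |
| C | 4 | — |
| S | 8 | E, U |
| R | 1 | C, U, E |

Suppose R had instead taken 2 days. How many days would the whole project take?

As given, the longest chain is U→S = 8+8 = 16, so the finish is 16 days.
R is off the critical path — its longest chain is 9 days, giving 7 of slack.
No other chain overtakes it, so the finish is 16 days.

16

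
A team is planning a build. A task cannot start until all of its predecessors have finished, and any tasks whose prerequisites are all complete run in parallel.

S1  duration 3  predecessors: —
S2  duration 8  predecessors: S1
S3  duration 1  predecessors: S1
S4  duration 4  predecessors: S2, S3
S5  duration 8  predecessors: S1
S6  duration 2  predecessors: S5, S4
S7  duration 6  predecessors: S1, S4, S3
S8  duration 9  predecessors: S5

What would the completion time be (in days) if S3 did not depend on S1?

Before: longest chain S1→S2→S4→S7 = 3+8+4+6 = 21, finish 21.
Without S1→S3, S3's earliest start moves from 3 to 0.
The longest chain is now S1→S2→S4→S7 = 3+8+4+6 = 21, so the build takes 21 days.

21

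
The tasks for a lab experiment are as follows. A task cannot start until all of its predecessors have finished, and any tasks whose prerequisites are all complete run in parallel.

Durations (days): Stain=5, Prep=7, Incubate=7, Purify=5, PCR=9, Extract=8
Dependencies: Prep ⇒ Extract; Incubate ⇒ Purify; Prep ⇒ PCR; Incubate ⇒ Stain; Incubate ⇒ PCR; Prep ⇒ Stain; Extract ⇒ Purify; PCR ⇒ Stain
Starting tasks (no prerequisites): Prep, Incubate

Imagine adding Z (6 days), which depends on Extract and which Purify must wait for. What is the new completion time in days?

Originally the lab experiment takes 21 days.
With Z inserted, Purify now waits for max(Incubate, Extract, Z).
New critical path: Prep→Extract→Z→Purify = 7+8+6+5 = 26 ⇒ 26 days.

26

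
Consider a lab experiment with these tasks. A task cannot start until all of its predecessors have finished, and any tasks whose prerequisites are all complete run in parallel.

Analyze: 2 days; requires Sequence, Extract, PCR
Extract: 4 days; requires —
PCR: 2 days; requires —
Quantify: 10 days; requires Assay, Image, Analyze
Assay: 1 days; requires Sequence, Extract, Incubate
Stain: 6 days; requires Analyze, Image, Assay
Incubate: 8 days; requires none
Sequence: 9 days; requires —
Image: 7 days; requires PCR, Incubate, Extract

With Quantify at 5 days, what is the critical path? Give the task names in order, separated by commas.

Incubate, Image, Stain

Baseline: Incubate→Image→Quantify = 8+7+10 = 25 → 25 days.
Since Quantify is critical, the -5 change carries straight to that chain (now 20 days).
New critical path: Incubate→Image→Stain = 8+7+6 = 21 ⇒ 21 days.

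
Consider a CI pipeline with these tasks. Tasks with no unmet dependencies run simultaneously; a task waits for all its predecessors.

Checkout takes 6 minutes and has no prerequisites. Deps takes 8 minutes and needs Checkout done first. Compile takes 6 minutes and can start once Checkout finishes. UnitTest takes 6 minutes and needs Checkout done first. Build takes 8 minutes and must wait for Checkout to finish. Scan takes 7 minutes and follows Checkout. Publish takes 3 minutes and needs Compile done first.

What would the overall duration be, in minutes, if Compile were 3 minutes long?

14

Actual critical path: Checkout→Compile→Publish = 6+6+3 = 15 ⇒ 15 minutes.
Compile lies on that path, so at 3 minutes the path becomes 12 minutes.
New critical path: Checkout→Deps = 6+8 = 14 ⇒ 14 minutes.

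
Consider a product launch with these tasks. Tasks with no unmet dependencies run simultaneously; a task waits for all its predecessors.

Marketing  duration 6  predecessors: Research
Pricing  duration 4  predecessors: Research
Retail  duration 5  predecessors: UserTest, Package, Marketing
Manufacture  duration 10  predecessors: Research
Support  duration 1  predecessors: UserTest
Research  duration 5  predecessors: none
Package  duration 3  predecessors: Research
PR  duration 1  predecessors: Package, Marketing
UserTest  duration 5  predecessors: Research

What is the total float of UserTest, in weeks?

Critical path: Research→Marketing→Retail = 5+6+5 = 16, so the finish is 16 weeks.
The longest chain containing UserTest totals 15 weeks.
So UserTest can slip 11 − 10 = 1 week.

1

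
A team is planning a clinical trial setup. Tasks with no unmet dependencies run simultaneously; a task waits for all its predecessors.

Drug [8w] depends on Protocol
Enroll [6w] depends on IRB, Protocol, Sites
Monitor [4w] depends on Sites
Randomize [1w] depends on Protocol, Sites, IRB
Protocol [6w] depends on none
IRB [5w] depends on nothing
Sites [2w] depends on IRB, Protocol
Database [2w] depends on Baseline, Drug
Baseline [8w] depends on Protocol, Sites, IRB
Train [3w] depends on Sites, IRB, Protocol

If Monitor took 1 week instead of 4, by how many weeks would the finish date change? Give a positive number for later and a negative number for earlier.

As given, the longest chain is Protocol→Sites→Baseline→Database = 6+2+8+2 = 18, so the finish is 18 weeks.
Monitor is off the critical path — its longest chain is 12 weeks, giving 6 of slack.
No other chain overtakes it, so the finish is 18 weeks.
Change in finish: 18 − 18 = +0 weeks.

0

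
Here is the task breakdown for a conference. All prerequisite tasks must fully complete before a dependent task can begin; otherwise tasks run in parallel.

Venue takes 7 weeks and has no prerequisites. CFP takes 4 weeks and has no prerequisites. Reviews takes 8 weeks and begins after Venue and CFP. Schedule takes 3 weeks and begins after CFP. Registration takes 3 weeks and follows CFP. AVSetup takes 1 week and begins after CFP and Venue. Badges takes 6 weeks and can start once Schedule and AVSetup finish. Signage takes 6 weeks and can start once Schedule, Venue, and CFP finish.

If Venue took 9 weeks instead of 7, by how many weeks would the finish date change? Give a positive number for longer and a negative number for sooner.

2

As given, the longest chain is Venue→Reviews = 7+8 = 15, so the finish is 15 weeks.
Venue is on the critical path; changing it to 9 makes that path 17 weeks.
No other chain overtakes it, so the finish is 17 weeks.
Change in finish: 17 − 15 = +2 weeks.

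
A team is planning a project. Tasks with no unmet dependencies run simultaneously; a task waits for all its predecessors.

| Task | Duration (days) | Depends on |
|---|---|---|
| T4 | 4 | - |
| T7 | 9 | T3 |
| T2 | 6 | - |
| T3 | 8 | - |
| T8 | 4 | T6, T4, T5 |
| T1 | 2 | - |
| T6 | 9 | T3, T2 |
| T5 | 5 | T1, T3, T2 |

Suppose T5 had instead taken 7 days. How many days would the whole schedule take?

Baseline: T3→T6→T8 = 8+9+4 = 21 → 21 days.
T5 is off the critical path — its longest chain is 17 days, giving 4 of slack.
That remains the longest chain; total 21 days.

21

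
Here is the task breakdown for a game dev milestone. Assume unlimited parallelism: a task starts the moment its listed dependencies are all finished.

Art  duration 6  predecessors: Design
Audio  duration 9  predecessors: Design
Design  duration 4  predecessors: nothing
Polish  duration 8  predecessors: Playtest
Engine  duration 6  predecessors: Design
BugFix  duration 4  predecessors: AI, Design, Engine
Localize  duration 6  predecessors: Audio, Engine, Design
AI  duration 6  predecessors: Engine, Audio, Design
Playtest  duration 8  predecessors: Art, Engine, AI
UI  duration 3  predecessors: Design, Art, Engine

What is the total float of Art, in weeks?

9

Critical path: Design→Audio→AI→Playtest→Polish = 4+9+6+8+8 = 35, so the finish is 35 weeks.
Longest path through Art: 26 weeks (earliest finish 10, latest finish 19).
So Art can slip 19 − 10 = 9 weeks.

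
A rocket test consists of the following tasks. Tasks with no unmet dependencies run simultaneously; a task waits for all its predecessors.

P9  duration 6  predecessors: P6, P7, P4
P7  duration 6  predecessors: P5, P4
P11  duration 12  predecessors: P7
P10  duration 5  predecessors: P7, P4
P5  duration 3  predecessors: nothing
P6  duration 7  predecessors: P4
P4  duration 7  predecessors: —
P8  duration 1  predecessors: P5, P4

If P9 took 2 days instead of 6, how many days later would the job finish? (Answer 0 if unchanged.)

The binding path is P4→P7→P11 = 7+6+12 = 25; finish at 25 days.
P9 has 5 days of float (longest path through it is 20).
That remains the longest chain; total 25 days.
Change in finish: 25 − 25 = +0 days.

0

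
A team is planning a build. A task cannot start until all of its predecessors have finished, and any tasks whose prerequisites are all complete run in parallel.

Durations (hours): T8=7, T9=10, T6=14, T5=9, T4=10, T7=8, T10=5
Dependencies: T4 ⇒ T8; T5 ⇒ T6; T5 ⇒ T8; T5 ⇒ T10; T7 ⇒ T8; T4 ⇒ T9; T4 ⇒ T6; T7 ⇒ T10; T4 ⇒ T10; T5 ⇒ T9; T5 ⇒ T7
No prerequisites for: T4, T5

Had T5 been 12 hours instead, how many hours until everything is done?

27

Baseline: T5→T7→T8 = 9+8+7 = 24 → 24 hours.
T5 is on the critical path; changing it to 12 makes that path 27 hours.
No other chain overtakes it, so the finish is 27 hours.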